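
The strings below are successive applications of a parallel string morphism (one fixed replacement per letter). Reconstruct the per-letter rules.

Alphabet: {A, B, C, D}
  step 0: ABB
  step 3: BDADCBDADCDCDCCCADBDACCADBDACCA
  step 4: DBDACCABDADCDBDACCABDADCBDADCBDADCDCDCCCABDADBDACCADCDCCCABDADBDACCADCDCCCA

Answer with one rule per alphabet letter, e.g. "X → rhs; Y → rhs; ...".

  step 3 ⇒ step 4: BDADCBDADCDCDCCCADBDACCADBDACCA ⇒ D·BDA·CCA·BDA·DC·D·BDA·CCA·BDA·DC·BDA·DC·BDA·DC·DC·DC·CCA·BDA·D·BDA·CCA·DC·DC·CCA·BDA·D·BDA·CCA·DC·DC·CCA
    A ↦ CCA
    B ↦ D
    C ↦ DC
    D ↦ BDA

A->CCA, B->D, C->DC, D->BDA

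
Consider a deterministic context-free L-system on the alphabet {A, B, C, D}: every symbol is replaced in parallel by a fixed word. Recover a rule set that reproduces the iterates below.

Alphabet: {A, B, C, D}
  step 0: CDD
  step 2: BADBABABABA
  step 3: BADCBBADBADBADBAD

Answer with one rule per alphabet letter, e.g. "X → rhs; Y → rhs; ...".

A->D, B->BA, C->BA, D->CB

  step 2 ⇒ step 3: BADBABABABA ⇒ BA·D·CB·BA·D·BA·D·BA·D·BA·D
    A ↦ D
    B ↦ BA
    D ↦ CB
    C ↦ BA  (constrained at step 0)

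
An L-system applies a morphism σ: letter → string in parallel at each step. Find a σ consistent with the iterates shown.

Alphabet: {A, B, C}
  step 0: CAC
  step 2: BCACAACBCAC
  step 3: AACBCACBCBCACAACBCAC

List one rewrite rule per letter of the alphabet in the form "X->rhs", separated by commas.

A->BC, B->A, C->AC

  step 2 ⇒ step 3: BCACAACBCAC ⇒ A·AC·BC·AC·BC·BC·AC·A·AC·BC·AC
    A ↦ BC
    B ↦ A
    C ↦ AC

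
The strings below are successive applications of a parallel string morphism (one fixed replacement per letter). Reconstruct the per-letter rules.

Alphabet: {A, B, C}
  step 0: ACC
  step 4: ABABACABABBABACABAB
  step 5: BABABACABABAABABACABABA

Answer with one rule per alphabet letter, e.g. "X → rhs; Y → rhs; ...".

  step 4 ⇒ step 5: ABABACABABBABACABAB ⇒ B·A·B·A·B·ACA·B·A·B·A·A·B·A·B·ACA·B·A·B·A
    A ↦ B
    B ↦ A
    C ↦ ACA

A->B, B->A, C->ACA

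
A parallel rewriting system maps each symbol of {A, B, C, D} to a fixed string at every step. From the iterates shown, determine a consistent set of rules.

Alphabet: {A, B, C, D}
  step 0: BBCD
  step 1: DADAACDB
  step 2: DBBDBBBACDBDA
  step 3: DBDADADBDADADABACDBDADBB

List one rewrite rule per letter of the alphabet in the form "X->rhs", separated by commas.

A->B, B->DA, C->AC, D->DB

  step 2 ⇒ step 3: DBBDBBBACDBDA ⇒ DB·DA·DA·DB·DA·DA·DA·B·AC·DB·DA·DB·B
    A ↦ B
    B ↦ DA
    C ↦ AC
    D ↦ DB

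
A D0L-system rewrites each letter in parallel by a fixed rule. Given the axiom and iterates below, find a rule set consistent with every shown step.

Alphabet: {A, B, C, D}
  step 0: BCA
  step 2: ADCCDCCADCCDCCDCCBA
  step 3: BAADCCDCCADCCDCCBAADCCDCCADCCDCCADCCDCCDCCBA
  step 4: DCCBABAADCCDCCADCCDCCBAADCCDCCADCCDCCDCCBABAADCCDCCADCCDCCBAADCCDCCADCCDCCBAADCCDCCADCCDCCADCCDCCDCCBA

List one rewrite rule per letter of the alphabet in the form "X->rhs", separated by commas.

  step 3 ⇒ step 4: BAADCCDCCADCCDCCBAADCCDCCADCCDCCADCCDCCDCCBA ⇒ DCC·BA·BA·A·DCC·DCC·A·DCC·DCC·BA·A·DCC·DCC·A·DCC·DCC·DCC·BA·BA·A·DCC·DCC·A·DCC·DCC·BA·A·DCC·DCC·A·DCC·DCC·BA·A·DCC·DCC·A·DCC·DCC·A·DCC·DCC·DCC·BA
    A ↦ BA
    B ↦ DCC
    C ↦ DCC
    D ↦ A

A->BA, B->DCC, C->DCC, D->A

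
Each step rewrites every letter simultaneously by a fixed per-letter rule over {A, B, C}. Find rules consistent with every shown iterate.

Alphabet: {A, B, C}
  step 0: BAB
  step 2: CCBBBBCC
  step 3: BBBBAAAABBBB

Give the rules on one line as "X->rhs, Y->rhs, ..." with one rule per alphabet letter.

  step 2 ⇒ step 3: CCBBBBCC ⇒ BB·BB·A·A·A·A·BB·BB
    B ↦ A
    C ↦ BB
    A ↦ CC  (constrained at step 0)

A->CC, B->A, C->BB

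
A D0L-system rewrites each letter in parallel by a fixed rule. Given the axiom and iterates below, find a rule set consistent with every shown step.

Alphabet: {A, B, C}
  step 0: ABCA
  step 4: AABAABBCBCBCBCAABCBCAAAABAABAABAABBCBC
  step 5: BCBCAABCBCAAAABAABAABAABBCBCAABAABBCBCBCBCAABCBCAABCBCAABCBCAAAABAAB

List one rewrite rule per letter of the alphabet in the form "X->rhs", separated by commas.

  step 4 ⇒ step 5: AABAABBCBCBCBCAABCBCAAAABAABAABAABBCBC ⇒ BC·BC·AA·BC·BC·AA·AA·B·AA·B·AA·B·AA·B·BC·BC·AA·B·AA·B·BC·BC·BC·BC·AA·BC·BC·AA·BC·BC·AA·BC·BC·AA·AA·B·AA·B
    A ↦ BC
    B ↦ AA
    C ↦ B

A->BC, B->AA, C->B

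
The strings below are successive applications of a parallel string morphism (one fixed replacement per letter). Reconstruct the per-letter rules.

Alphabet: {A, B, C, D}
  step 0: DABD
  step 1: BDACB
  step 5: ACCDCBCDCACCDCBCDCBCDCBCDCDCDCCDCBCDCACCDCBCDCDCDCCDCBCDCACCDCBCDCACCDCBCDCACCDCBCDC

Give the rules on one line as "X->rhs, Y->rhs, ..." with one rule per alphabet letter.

A->D, B->AC, C->CDC, D->B

  step 0 ⇒ step 1: DABD ⇒ B·D·AC·B
    A ↦ D
    B ↦ AC
    D ↦ B
    C ↦ CDC  (constrained at step 1)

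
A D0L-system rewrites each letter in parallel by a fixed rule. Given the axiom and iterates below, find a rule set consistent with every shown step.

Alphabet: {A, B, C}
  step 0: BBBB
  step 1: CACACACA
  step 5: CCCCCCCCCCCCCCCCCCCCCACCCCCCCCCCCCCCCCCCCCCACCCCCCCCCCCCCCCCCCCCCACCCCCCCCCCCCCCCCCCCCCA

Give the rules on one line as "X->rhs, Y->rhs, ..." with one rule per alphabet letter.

  step 0 ⇒ step 1: BBBB ⇒ CA·CA·CA·CA
    B ↦ CA
    A ↦ B  (constrained at step 1)
    C ↦ CC  (constrained at step 1)

A->B, B->CA, C->CC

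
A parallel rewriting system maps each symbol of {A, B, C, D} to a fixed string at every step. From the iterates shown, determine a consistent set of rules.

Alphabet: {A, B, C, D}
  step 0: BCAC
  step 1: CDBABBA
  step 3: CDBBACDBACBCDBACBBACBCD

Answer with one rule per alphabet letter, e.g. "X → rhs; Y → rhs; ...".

  step 0 ⇒ step 1: BCAC ⇒ CD·BA·B·BA
    A ↦ B
    B ↦ CD
    C ↦ BA
    D ↦ CB  (constrained at step 1)

A->B, B->CD, C->BA, D->CB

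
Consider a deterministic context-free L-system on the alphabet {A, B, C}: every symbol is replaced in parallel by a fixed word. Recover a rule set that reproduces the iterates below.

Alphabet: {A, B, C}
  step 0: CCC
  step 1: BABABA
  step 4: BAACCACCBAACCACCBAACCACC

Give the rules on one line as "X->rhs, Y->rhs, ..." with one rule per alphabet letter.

A->C, B->AC, C->BA

  step 0 ⇒ step 1: CCC ⇒ BA·BA·BA
    C ↦ BA
    A ↦ C  (constrained at step 1)
    B ↦ AC  (constrained at step 1)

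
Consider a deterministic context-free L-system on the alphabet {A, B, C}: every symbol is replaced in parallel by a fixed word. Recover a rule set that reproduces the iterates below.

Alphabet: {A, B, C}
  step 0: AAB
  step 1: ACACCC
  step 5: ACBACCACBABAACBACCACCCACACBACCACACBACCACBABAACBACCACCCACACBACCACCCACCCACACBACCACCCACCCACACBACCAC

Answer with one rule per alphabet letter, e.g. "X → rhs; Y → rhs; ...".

  step 0 ⇒ step 1: AAB ⇒ AC·AC·CC
    A ↦ AC
    B ↦ CC
    C ↦ BA  (constrained at step 1)

A->AC, B->CC, C->BA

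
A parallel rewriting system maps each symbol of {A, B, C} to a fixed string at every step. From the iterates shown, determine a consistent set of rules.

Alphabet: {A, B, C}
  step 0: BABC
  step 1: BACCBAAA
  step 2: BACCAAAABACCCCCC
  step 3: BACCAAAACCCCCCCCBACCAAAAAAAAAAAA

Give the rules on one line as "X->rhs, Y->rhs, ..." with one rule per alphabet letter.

A->CC, B->BA, C->AA

  step 2 ⇒ step 3: BACCAAAABACCCCCC ⇒ BA·CC·AA·AA·CC·CC·CC·CC·BA·CC·AA·AA·AA·AA·AA·AA
    A ↦ CC
    B ↦ BA
    C ↦ AA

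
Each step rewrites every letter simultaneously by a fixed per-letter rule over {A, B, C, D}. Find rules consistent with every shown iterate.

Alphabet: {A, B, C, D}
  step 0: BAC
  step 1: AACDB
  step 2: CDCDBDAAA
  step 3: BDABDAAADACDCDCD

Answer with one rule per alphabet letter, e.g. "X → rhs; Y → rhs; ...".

  step 2 ⇒ step 3: CDCDBDAAA ⇒ B·DA·B·DA·AA·DA·CD·CD·CD
    A ↦ CD
    B ↦ AA
    C ↦ B
    D ↦ DA

A->CD, B->AA, C->B, D->DA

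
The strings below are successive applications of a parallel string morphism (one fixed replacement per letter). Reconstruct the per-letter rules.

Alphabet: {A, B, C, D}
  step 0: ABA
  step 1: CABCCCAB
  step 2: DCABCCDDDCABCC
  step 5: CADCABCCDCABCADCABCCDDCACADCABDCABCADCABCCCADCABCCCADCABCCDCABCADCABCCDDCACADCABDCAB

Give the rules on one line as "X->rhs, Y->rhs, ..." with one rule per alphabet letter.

A->CAB, B->CC, C->D, D->CA

  step 1 ⇒ step 2: CABCCCAB ⇒ D·CAB·CC·D·D·D·CAB·CC
    A ↦ CAB
    B ↦ CC
    C ↦ D
    D ↦ CA  (constrained at step 2)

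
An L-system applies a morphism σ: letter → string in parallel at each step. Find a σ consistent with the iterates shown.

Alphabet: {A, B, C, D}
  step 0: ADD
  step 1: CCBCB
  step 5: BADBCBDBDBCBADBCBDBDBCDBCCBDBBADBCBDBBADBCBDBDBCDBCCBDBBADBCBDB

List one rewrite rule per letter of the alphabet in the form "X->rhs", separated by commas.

  step 0 ⇒ step 1: ADD ⇒ C·CB·CB
    A ↦ C
    D ↦ CB
    B ↦ DB  (constrained at step 1)
    C ↦ BA  (constrained at step 1)

A->C, B->DB, C->BA, D->CB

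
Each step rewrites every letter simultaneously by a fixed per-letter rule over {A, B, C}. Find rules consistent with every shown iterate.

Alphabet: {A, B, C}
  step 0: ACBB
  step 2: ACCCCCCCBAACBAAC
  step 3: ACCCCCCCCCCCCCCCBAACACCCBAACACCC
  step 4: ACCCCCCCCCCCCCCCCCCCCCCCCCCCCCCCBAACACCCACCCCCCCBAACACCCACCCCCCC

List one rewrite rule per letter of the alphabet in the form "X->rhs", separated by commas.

A->AC, B->BA, C->CC

  step 3 ⇒ step 4: ACCCCCCCCCCCCCCCBAACACCCBAACACCC ⇒ AC·CC·CC·CC·CC·CC·CC·CC·CC·CC·CC·CC·CC·CC·CC·CC·BA·AC·AC·CC·AC·CC·CC·CC·BA·AC·AC·CC·AC·CC·CC·CC
    A ↦ AC
    B ↦ BA
    C ↦ CC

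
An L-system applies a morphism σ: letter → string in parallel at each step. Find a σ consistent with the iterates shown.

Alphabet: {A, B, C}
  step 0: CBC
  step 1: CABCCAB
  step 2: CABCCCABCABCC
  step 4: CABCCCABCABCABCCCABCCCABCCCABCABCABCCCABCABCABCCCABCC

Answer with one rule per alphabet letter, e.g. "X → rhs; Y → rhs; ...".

A->C, B->C, C->CAB

  step 1 ⇒ step 2: CABCCAB ⇒ CAB·C·C·CAB·CAB·C·C
    A ↦ C
    B ↦ C
    C ↦ CAB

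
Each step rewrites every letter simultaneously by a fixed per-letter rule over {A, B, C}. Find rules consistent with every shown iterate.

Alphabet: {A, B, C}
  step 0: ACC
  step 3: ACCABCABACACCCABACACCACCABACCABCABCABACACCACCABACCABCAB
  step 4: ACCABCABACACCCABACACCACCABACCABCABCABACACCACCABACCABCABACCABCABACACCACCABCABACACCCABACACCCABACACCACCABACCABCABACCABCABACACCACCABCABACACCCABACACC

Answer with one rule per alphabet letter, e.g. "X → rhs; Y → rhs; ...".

  step 3 ⇒ step 4: ACCABCABACACCCABACACCACCABACCABCABCABACACCACCABACCABCAB ⇒ AC·CAB·CAB·AC·ACC·CAB·AC·ACC·AC·CAB·AC·CAB·CAB·CAB·AC·ACC·AC·CAB·AC·CAB·CAB·AC·CAB·CAB·AC·ACC·AC·CAB·CAB·AC·ACC·CAB·AC·ACC·CAB·AC·ACC·AC·CAB·AC·CAB·CAB·AC·CAB·CAB·AC·ACC·AC·CAB·CAB·AC·ACC·CAB·AC·ACC
    A ↦ AC
    B ↦ ACC
    C ↦ CAB

A->AC, B->ACC, C->CAB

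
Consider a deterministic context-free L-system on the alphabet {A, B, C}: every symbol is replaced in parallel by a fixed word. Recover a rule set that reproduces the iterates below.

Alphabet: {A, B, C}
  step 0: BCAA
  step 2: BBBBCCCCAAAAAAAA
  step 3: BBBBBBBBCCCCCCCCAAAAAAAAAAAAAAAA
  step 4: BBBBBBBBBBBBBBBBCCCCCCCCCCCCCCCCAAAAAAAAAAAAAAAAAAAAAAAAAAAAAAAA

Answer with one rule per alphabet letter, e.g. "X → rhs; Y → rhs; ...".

  step 3 ⇒ step 4: BBBBBBBBCCCCCCCCAAAAAAAAAAAAAAAA ⇒ BB·BB·BB·BB·BB·BB·BB·BB·CC·CC·CC·CC·CC·CC·CC·CC·AA·AA·AA·AA·AA·AA·AA·AA·AA·AA·AA·AA·AA·AA·AA·AA
    A ↦ AA
    B ↦ BB
    C ↦ CC

A->AA, B->BB, C->CC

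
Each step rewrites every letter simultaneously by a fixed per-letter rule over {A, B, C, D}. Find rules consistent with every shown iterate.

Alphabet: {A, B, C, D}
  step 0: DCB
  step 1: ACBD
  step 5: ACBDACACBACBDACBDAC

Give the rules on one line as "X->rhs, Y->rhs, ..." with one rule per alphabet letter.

A->AC, B->D, C->B, D->AC

  step 0 ⇒ step 1: DCB ⇒ AC·B·D
    B ↦ D
    C ↦ B
    D ↦ AC
    A ↦ AC  (constrained at step 1)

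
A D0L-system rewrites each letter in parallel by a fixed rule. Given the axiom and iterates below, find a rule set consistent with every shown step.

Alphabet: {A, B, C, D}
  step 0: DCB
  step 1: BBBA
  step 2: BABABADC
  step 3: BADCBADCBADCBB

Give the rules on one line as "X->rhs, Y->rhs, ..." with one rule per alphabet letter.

A->DC, B->BA, C->B, D->B

  step 2 ⇒ step 3: BABABADC ⇒ BA·DC·BA·DC·BA·DC·B·B
    A ↦ DC
    B ↦ BA
    C ↦ B
    D ↦ B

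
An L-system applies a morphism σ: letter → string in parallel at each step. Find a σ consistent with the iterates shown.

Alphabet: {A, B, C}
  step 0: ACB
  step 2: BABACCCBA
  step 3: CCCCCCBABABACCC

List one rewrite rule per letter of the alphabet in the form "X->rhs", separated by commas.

  step 2 ⇒ step 3: BABACCCBA ⇒ C·CC·C·CC·BA·BA·BA·C·CC
    A ↦ CC
    B ↦ C
    C ↦ BA

A->CC, B->C, C->BA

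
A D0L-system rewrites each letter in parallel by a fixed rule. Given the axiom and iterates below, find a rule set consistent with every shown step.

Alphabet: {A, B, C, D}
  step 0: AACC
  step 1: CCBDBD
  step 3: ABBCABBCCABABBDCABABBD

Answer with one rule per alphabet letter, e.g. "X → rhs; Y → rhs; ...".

  step 0 ⇒ step 1: AACC ⇒ C·C·BD·BD
    A ↦ C
    C ↦ BD
    B ↦ AB  (constrained at step 1)
    D ↦ BC  (constrained at step 1)

A->C, B->AB, C->BD, D->BC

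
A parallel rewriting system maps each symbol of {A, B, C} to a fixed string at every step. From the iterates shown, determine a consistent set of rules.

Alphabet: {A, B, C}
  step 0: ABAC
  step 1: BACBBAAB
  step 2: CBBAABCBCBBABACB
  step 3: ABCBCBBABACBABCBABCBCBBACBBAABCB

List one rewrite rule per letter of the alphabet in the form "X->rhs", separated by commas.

A->BA, B->CB, C->AB

  step 2 ⇒ step 3: CBBAABCBCBBABACB ⇒ AB·CB·CB·BA·BA·CB·AB·CB·AB·CB·CB·BA·CB·BA·AB·CB
    A ↦ BA
    B ↦ CB
    C ↦ AB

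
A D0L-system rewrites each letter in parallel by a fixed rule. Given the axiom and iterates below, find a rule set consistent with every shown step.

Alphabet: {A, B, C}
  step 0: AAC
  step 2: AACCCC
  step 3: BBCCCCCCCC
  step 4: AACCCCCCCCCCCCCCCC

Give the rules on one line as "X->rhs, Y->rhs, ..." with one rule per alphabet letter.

  step 3 ⇒ step 4: BBCCCCCCCC ⇒ A·A·CC·CC·CC·CC·CC·CC·CC·CC
    B ↦ A
    C ↦ CC
  step 2 ⇒ step 3: AACCCC ⇒ B·B·CC·CC·CC·CC
    A ↦ B

A->B, B->A, C->CC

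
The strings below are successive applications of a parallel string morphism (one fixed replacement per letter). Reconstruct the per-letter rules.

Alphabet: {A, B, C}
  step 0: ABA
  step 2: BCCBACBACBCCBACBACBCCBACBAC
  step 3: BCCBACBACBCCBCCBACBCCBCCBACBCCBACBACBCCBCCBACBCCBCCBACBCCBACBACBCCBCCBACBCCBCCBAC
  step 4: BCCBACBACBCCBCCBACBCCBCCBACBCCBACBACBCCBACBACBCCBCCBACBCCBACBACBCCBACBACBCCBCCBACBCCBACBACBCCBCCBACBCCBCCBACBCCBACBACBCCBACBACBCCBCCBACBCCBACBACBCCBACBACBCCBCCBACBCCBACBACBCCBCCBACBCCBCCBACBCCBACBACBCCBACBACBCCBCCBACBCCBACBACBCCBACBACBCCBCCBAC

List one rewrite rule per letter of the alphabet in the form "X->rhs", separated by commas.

  step 3 ⇒ step 4: BCCBACBACBCCBCCBACBCCBCCBACBCCBACBACBCCBCCBACBCCBCCBACBCCBACBACBCCBCCBACBCCBCCBAC ⇒ BCC·BAC·BAC·BCC·BCC·BAC·BCC·BCC·BAC·BCC·BAC·BAC·BCC·BAC·BAC·BCC·BCC·BAC·BCC·BAC·BAC·BCC·BAC·BAC·BCC·BCC·BAC·BCC·BAC·BAC·BCC·BCC·BAC·BCC·BCC·BAC·BCC·BAC·BAC·BCC·BAC·BAC·BCC·BCC·BAC·BCC·BAC·BAC·BCC·BAC·BAC·BCC·BCC·BAC·BCC·BAC·BAC·BCC·BCC·BAC·BCC·BCC·BAC·BCC·BAC·BAC·BCC·BAC·BAC·BCC·BCC·BAC·BCC·BAC·BAC·BCC·BAC·BAC·BCC·BCC·BAC
    A ↦ BCC
    B ↦ BCC
    C ↦ BAC

A->BCC, B->BCC, C->BAC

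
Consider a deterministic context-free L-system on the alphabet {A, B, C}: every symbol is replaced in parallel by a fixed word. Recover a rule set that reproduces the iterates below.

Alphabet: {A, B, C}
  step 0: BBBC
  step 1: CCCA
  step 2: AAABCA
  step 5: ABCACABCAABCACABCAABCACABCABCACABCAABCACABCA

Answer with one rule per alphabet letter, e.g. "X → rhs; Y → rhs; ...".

  step 1 ⇒ step 2: CCCA ⇒ A·A·A·BCA
    A ↦ BCA
    C ↦ A
  step 0 ⇒ step 1: BBBC ⇒ C·C·C·A
    B ↦ C

A->BCA, B->C, C->A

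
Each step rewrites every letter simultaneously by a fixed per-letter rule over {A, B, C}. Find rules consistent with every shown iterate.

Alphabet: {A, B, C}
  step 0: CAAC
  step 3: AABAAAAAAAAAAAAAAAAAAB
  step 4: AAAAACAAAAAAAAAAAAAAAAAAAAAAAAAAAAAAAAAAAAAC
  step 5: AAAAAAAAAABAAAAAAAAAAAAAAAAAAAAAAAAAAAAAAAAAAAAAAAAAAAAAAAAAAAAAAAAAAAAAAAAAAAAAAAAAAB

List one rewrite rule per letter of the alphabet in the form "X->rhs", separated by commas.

  step 4 ⇒ step 5: AAAAACAAAAAAAAAAAAAAAAAAAAAAAAAAAAAAAAAAAAAC ⇒ AA·AA·AA·AA·AA·B·AA·AA·AA·AA·AA·AA·AA·AA·AA·AA·AA·AA·AA·AA·AA·AA·AA·AA·AA·AA·AA·AA·AA·AA·AA·AA·AA·AA·AA·AA·AA·AA·AA·AA·AA·AA·AA·B
    A ↦ AA
    C ↦ B
  step 3 ⇒ step 4: AABAAAAAAAAAAAAAAAAAAB ⇒ AA·AA·AC·AA·AA·AA·AA·AA·AA·AA·AA·AA·AA·AA·AA·AA·AA·AA·AA·AA·AA·AC
    B ↦ AC

A->AA, B->AC, C->B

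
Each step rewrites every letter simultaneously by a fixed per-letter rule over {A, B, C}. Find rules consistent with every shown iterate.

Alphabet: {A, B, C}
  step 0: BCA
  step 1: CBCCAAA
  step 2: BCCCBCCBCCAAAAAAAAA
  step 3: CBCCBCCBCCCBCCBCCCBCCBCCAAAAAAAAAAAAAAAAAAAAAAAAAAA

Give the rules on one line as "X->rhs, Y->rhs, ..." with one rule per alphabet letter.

  step 2 ⇒ step 3: BCCCBCCBCCAAAAAAAAA ⇒ C·BCC·BCC·BCC·C·BCC·BCC·C·BCC·BCC·AAA·AAA·AAA·AAA·AAA·AAA·AAA·AAA·AAA
    A ↦ AAA
    B ↦ C
    C ↦ BCC

A->AAA, B->C, C->BCC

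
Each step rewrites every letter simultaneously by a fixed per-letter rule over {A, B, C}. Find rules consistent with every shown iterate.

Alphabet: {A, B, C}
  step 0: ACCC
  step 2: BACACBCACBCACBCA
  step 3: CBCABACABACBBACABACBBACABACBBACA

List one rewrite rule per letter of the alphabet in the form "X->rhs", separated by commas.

A->CA, B->CB, C->BA

  step 2 ⇒ step 3: BACACBCACBCACBCA ⇒ CB·CA·BA·CA·BA·CB·BA·CA·BA·CB·BA·CA·BA·CB·BA·CA
    A ↦ CA
    B ↦ CB
    C ↦ BA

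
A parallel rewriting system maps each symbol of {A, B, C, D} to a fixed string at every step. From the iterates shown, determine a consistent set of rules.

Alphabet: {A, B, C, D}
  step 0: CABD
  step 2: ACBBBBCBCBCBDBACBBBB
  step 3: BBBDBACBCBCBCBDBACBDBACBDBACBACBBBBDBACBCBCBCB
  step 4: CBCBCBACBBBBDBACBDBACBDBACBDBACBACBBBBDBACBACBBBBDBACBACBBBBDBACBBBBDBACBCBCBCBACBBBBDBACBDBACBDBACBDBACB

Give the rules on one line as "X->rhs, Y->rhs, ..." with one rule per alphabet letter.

  step 3 ⇒ step 4: BBBDBACBCBCBCBDBACBDBACBDBACBACBBBBDBACBCBCBCB ⇒ CB·CB·CB·A·CB·BBB·DBA·CB·DBA·CB·DBA·CB·DBA·CB·A·CB·BBB·DBA·CB·A·CB·BBB·DBA·CB·A·CB·BBB·DBA·CB·BBB·DBA·CB·CB·CB·CB·A·CB·BBB·DBA·CB·DBA·CB·DBA·CB·DBA·CB
    A ↦ BBB
    B ↦ CB
    C ↦ DBA
    D ↦ A

A->BBB, B->CB, C->DBA, D->A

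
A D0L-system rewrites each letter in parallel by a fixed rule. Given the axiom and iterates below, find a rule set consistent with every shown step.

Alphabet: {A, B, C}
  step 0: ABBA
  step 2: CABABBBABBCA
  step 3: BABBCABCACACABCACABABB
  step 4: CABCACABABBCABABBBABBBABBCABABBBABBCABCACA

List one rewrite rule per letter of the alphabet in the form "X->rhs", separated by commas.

  step 3 ⇒ step 4: BABBCABCACACABCACABABB ⇒ CA·B·CA·CA·BAB·B·CA·BAB·B·BAB·B·BAB·B·CA·BAB·B·BAB·B·CA·B·CA·CA
    A ↦ B
    B ↦ CA
    C ↦ BAB

A->B, B->CA, C->BAB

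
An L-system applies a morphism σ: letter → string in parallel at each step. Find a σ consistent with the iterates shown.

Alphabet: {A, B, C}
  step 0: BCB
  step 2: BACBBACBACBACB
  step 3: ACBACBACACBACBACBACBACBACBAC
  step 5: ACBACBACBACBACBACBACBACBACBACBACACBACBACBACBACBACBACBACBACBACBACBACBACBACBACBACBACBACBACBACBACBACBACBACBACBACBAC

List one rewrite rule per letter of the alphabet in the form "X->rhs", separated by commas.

  step 2 ⇒ step 3: BACBBACBACBACB ⇒ AC·B·ACB·AC·AC·B·ACB·AC·B·ACB·AC·B·ACB·AC
    A ↦ B
    B ↦ AC
    C ↦ ACB

A->B, B->AC, C->ACB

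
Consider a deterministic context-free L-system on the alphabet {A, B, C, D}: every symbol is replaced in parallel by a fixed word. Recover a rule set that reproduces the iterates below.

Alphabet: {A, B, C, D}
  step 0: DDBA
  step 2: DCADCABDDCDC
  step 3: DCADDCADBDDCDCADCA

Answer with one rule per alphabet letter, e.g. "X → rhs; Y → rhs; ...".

  step 2 ⇒ step 3: DCADCABDDCDC ⇒ DC·A·D·DC·A·D·BD·DC·DC·A·DC·A
    A ↦ D
    B ↦ BD
    C ↦ A
    D ↦ DC

A->D, B->BD, C->A, D->DC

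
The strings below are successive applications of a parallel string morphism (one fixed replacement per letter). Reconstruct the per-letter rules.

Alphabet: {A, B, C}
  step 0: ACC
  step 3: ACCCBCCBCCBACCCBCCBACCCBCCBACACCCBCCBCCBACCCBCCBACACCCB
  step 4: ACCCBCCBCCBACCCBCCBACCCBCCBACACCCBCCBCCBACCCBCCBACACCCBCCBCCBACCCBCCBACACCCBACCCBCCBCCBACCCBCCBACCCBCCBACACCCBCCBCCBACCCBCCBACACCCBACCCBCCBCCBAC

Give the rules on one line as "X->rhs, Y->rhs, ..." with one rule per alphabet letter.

  step 3 ⇒ step 4: ACCCBCCBCCBACCCBCCBACCCBCCBACACCCBCCBCCBACCCBCCBACACCCB ⇒ AC·CCB·CCB·CCB·AC·CCB·CCB·AC·CCB·CCB·AC·AC·CCB·CCB·CCB·AC·CCB·CCB·AC·AC·CCB·CCB·CCB·AC·CCB·CCB·AC·AC·CCB·AC·CCB·CCB·CCB·AC·CCB·CCB·AC·CCB·CCB·AC·AC·CCB·CCB·CCB·AC·CCB·CCB·AC·AC·CCB·AC·CCB·CCB·CCB·AC
    A ↦ AC
    B ↦ AC
    C ↦ CCB

A->AC, B->AC, C->CCB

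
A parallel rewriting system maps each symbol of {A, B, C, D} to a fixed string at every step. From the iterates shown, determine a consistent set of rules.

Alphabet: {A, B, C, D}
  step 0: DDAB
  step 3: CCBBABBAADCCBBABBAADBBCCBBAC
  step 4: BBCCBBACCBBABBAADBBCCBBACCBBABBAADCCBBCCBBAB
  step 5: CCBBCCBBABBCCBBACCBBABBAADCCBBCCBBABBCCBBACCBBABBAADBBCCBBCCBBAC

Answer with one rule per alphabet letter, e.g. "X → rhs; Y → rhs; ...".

A->BBA, B->C, C->B, D->AD

  step 4 ⇒ step 5: BBCCBBACCBBABBAADBBCCBBACCBBABBAADCCBBCCBBAB ⇒ C·C·B·B·C·C·BBA·B·B·C·C·BBA·C·C·BBA·BBA·AD·C·C·B·B·C·C·BBA·B·B·C·C·BBA·C·C·BBA·BBA·AD·B·B·C·C·B·B·C·C·BBA·C
    A ↦ BBA
    B ↦ C
    C ↦ B
    D ↦ AD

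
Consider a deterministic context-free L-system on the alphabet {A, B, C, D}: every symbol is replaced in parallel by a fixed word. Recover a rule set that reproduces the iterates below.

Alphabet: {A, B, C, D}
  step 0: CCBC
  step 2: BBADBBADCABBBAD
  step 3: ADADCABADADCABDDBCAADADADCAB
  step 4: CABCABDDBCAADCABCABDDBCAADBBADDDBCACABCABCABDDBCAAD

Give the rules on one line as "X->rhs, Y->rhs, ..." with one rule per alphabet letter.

  step 3 ⇒ step 4: ADADCABADADCABDDBCAADADADCAB ⇒ CA·B·CA·B·DDB·CA·AD·CA·B·CA·B·DDB·CA·AD·B·B·AD·DDB·CA·CA·B·CA·B·CA·B·DDB·CA·AD
    A ↦ CA
    B ↦ AD
    C ↦ DDB
    D ↦ B

A->CA, B->AD, C->DDB, D->B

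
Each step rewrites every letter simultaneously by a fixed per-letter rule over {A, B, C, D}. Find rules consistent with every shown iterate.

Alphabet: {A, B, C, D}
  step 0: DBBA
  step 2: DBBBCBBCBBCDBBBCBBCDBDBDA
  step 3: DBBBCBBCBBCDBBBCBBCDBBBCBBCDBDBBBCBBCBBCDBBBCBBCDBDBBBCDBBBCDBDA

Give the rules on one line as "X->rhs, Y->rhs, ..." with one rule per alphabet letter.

A->DA, B->BBC, C->DB, D->DB

  step 2 ⇒ step 3: DBBBCBBCBBCDBBBCBBCDBDBDA ⇒ DB·BBC·BBC·BBC·DB·BBC·BBC·DB·BBC·BBC·DB·DB·BBC·BBC·BBC·DB·BBC·BBC·DB·DB·BBC·DB·BBC·DB·DA
    A ↦ DA
    B ↦ BBC
    C ↦ DB
    D ↦ DB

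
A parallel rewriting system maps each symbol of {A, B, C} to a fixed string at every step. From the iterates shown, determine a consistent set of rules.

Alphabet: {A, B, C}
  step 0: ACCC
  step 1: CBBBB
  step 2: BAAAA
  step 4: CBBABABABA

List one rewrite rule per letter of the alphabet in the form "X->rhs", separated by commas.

A->CB, B->A, C->B

  step 1 ⇒ step 2: CBBBB ⇒ B·A·A·A·A
    B ↦ A
    C ↦ B
  step 0 ⇒ step 1: ACCC ⇒ CB·B·B·B
    A ↦ CB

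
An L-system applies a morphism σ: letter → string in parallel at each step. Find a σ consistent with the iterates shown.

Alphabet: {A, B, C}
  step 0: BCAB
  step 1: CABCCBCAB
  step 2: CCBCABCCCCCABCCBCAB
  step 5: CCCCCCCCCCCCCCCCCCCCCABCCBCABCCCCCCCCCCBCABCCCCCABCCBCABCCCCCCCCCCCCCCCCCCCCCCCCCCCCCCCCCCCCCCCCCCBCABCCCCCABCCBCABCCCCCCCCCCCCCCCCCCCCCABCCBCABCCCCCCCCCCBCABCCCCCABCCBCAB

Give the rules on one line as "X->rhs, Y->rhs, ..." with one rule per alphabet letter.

  step 1 ⇒ step 2: CABCCBCAB ⇒ CC·B·CAB·CC·CC·CAB·CC·B·CAB
    A ↦ B
    B ↦ CAB
    C ↦ CC

A->B, B->CAB, C->CC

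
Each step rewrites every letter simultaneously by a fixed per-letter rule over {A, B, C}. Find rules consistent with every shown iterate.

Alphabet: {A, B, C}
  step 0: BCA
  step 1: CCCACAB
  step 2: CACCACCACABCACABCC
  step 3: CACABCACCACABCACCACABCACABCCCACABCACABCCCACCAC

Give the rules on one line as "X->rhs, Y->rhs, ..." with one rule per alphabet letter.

  step 2 ⇒ step 3: CACCACCACABCACABCC ⇒ CAC·AB·CAC·CAC·AB·CAC·CAC·AB·CAC·AB·CC·CAC·AB·CAC·AB·CC·CAC·CAC
    A ↦ AB
    B ↦ CC
    C ↦ CAC

A->AB, B->CC, C->CAC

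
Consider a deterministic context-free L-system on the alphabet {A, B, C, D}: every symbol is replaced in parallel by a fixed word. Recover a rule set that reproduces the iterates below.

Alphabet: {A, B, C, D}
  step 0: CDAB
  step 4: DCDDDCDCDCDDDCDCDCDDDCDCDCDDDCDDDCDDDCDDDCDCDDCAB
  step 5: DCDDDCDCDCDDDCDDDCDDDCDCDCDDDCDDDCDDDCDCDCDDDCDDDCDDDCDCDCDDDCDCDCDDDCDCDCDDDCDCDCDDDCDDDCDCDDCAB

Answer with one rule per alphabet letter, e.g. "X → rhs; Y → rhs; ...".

  step 4 ⇒ step 5: DCDDDCDCDCDDDCDCDCDDDCDCDCDDDCDDDCDDDCDDDCDCDDCAB ⇒ DC·DD·DC·DC·DC·DD·DC·DD·DC·DD·DC·DC·DC·DD·DC·DD·DC·DD·DC·DC·DC·DD·DC·DD·DC·DD·DC·DC·DC·DD·DC·DC·DC·DD·DC·DC·DC·DD·DC·DC·DC·DD·DC·DD·DC·DC·DD·C·AB
    A ↦ C
    B ↦ AB
    C ↦ DD
    D ↦ DC

A->C, B->AB, C->DD, D->DC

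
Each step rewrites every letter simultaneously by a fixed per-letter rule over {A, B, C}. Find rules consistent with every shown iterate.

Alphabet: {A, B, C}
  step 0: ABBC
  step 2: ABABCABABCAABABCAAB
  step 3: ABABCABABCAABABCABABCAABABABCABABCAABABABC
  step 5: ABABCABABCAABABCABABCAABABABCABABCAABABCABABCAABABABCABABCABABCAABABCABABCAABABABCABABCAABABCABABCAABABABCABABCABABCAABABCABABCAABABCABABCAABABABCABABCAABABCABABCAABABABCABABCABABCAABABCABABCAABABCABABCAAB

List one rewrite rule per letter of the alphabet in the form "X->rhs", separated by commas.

  step 2 ⇒ step 3: ABABCABABCAABABCAAB ⇒ AB·ABC·AB·ABC·A·AB·ABC·AB·ABC·A·AB·AB·ABC·AB·ABC·A·AB·AB·ABC
    A ↦ AB
    B ↦ ABC
    C ↦ A

A->AB, B->ABC, C->A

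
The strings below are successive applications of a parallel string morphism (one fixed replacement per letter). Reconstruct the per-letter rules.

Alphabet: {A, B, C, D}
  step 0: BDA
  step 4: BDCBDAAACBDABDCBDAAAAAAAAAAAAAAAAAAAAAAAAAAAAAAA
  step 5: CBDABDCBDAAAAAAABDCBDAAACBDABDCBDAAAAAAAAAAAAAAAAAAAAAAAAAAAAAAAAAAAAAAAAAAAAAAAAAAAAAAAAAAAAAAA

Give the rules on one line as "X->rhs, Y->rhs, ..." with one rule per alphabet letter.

  step 4 ⇒ step 5: BDCBDAAACBDABDCBDAAAAAAAAAAAAAAAAAAAAAAAAAAAAAAA ⇒ CB·DA·BD·CB·DA·AA·AA·AA·BD·CB·DA·AA·CB·DA·BD·CB·DA·AA·AA·AA·AA·AA·AA·AA·AA·AA·AA·AA·AA·AA·AA·AA·AA·AA·AA·AA·AA·AA·AA·AA·AA·AA·AA·AA·AA·AA·AA·AA
    A ↦ AA
    B ↦ CB
    C ↦ BD
    D ↦ DA

A->AA, B->CB, C->BD, D->DA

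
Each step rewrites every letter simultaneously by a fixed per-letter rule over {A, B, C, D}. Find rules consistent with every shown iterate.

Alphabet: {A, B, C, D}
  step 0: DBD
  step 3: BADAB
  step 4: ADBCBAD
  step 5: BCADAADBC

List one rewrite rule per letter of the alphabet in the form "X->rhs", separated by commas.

A->B, B->AD, C->A, D->C

  step 4 ⇒ step 5: ADBCBAD ⇒ B·C·AD·A·AD·B·C
    A ↦ B
    B ↦ AD
    C ↦ A
    D ↦ C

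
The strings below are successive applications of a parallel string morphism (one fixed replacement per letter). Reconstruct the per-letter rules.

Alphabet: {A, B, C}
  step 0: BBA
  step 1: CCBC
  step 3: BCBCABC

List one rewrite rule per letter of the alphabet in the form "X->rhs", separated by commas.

A->BC, B->C, C->A

  step 0 ⇒ step 1: BBA ⇒ C·C·BC
    A ↦ BC
    B ↦ C
    C ↦ A  (constrained at step 1)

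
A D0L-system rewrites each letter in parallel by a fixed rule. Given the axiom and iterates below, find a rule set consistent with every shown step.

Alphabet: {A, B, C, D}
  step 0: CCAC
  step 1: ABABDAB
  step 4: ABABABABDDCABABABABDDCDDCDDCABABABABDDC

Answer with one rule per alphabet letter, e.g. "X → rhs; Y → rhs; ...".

  step 0 ⇒ step 1: CCAC ⇒ AB·AB·D·AB
    A ↦ D
    C ↦ AB
    B ↦ DC  (constrained at step 1)
    D ↦ CC  (constrained at step 1)

A->D, B->DC, C->AB, D->CC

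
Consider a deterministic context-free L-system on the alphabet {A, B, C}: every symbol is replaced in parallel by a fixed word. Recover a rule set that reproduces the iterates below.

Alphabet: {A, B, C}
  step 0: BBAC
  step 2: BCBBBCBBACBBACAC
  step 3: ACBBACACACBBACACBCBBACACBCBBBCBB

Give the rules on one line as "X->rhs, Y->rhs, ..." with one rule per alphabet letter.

  step 2 ⇒ step 3: BCBBBCBBACBBACAC ⇒ AC·BB·AC·AC·AC·BB·AC·AC·BC·BB·AC·AC·BC·BB·BC·BB
    A ↦ BC
    B ↦ AC
    C ↦ BB

A->BC, B->AC, C->BB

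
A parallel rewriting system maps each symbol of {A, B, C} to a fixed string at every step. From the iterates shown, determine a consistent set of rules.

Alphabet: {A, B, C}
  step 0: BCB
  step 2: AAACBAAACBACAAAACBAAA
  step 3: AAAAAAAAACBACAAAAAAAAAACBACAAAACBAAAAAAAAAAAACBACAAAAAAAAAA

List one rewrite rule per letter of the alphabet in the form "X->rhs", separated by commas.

  step 2 ⇒ step 3: AAACBAAACBACAAAACBAAA ⇒ AAA·AAA·AAA·CB·ACA·AAA·AAA·AAA·CB·ACA·AAA·CB·AAA·AAA·AAA·AAA·CB·ACA·AAA·AAA·AAA
    A ↦ AAA
    B ↦ ACA
    C ↦ CB

A->AAA, B->ACA, C->CB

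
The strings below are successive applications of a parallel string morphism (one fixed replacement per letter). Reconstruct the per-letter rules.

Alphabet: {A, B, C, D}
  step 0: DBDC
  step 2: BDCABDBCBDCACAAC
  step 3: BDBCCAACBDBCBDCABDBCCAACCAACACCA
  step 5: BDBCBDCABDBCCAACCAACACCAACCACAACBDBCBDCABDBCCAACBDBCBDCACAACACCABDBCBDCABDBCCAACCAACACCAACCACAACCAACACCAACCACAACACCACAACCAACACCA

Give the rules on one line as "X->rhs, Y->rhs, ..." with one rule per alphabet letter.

A->AC, B->BD, C->CA, D->BC

  step 2 ⇒ step 3: BDCABDBCBDCACAAC ⇒ BD·BC·CA·AC·BD·BC·BD·CA·BD·BC·CA·AC·CA·AC·AC·CA
    A ↦ AC
    B ↦ BD
    C ↦ CA
    D ↦ BC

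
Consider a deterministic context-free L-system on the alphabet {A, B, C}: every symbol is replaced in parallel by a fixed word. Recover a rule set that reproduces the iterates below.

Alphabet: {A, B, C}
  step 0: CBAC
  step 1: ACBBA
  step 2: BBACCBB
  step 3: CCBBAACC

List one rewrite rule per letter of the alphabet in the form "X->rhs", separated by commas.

  step 2 ⇒ step 3: BBACCBB ⇒ C·C·BB·A·A·C·C
    A ↦ BB
    B ↦ C
    C ↦ A

A->BB, B->C, C->A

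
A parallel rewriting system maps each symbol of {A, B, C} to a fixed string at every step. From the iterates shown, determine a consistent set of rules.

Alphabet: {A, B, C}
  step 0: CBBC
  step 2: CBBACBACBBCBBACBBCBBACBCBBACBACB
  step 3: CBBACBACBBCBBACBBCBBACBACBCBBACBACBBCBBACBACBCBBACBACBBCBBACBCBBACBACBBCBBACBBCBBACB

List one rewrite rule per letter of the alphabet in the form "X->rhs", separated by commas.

  step 2 ⇒ step 3: CBBACBACBBCBBACBBCBBACBCBBACBACB ⇒ CBB·ACB·ACB·B·CBB·ACB·B·CBB·ACB·ACB·CBB·ACB·ACB·B·CBB·ACB·ACB·CBB·ACB·ACB·B·CBB·ACB·CBB·ACB·ACB·B·CBB·ACB·B·CBB·ACB
    A ↦ B
    B ↦ ACB
    C ↦ CBB

A->B, B->ACB, C->CBB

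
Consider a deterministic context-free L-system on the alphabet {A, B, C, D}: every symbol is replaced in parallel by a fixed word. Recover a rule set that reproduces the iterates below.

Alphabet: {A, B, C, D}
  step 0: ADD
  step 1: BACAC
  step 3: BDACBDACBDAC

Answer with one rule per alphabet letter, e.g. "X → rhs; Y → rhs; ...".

  step 0 ⇒ step 1: ADD ⇒ B·AC·AC
    A ↦ B
    D ↦ AC
    B ↦ BD  (constrained at step 1)
    C ↦ D  (constrained at step 1)

A->B, B->BD, C->D, D->AC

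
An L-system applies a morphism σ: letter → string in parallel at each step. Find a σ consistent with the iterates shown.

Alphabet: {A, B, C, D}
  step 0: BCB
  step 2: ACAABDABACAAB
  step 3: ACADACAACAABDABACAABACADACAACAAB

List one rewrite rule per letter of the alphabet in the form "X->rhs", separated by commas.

A->ACA, B->AB, C->D, D->DAB

  step 2 ⇒ step 3: ACAABDABACAAB ⇒ ACA·D·ACA·ACA·AB·DAB·ACA·AB·ACA·D·ACA·ACA·AB
    A ↦ ACA
    B ↦ AB
    C ↦ D
    D ↦ DAB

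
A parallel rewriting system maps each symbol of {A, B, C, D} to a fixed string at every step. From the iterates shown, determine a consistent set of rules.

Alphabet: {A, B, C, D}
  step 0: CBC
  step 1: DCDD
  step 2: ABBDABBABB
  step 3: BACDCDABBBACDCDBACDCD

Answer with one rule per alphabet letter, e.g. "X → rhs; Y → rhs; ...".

  step 2 ⇒ step 3: ABBDABBABB ⇒ BA·CD·CD·ABB·BA·CD·CD·BA·CD·CD
    A ↦ BA
    B ↦ CD
    D ↦ ABB
  step 0 ⇒ step 1: CBC ⇒ D·CD·D
    C ↦ D

A->BA, B->CD, C->D, D->ABB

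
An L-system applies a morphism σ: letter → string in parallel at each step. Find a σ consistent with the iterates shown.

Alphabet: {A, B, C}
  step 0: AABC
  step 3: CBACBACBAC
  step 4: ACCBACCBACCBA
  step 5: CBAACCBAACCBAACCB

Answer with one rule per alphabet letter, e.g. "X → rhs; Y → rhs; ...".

A->CB, B->C, C->A

  step 4 ⇒ step 5: ACCBACCBACCBA ⇒ CB·A·A·C·CB·A·A·C·CB·A·A·C·CB
    A ↦ CB
    B ↦ C
    C ↦ A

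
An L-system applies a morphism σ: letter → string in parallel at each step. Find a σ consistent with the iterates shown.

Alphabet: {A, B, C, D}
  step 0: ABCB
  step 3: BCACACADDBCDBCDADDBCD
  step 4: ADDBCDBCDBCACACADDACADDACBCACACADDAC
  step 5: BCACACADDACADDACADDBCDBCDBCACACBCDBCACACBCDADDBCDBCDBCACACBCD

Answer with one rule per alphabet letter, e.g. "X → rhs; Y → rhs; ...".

A->BC, B->AD, C->D, D->AC

  step 4 ⇒ step 5: ADDBCDBCDBCACACADDACADDACBCACACADDAC ⇒ BC·AC·AC·AD·D·AC·AD·D·AC·AD·D·BC·D·BC·D·BC·AC·AC·BC·D·BC·AC·AC·BC·D·AD·D·BC·D·BC·D·BC·AC·AC·BC·D
    A ↦ BC
    B ↦ AD
    C ↦ D
    D ↦ AC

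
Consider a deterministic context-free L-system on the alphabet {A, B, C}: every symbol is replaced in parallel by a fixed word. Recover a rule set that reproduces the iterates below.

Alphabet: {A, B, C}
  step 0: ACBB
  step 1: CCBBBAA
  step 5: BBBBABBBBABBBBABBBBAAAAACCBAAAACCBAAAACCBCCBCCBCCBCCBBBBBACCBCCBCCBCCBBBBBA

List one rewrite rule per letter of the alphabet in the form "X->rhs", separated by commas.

  step 0 ⇒ step 1: ACBB ⇒ CCB·BB·A·A
    A ↦ CCB
    B ↦ A
    C ↦ BB

A->CCB, B->A, C->BB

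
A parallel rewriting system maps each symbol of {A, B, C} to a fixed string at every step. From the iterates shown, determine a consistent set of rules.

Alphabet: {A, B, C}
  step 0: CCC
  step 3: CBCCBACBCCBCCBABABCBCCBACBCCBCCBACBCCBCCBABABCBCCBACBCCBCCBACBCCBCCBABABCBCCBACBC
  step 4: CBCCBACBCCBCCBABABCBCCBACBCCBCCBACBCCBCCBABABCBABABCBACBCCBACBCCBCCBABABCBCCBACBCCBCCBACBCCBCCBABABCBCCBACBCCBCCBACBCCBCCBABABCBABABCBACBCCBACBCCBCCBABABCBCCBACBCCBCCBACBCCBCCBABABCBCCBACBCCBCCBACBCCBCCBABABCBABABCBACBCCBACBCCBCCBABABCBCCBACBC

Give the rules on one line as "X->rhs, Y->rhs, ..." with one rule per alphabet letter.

A->BAB, B->CBA, C->CBC

  step 3 ⇒ step 4: CBCCBACBCCBCCBABABCBCCBACBCCBCCBACBCCBCCBABABCBCCBACBCCBCCBACBCCBCCBABABCBCCBACBC ⇒ CBC·CBA·CBC·CBC·CBA·BAB·CBC·CBA·CBC·CBC·CBA·CBC·CBC·CBA·BAB·CBA·BAB·CBA·CBC·CBA·CBC·CBC·CBA·BAB·CBC·CBA·CBC·CBC·CBA·CBC·CBC·CBA·BAB·CBC·CBA·CBC·CBC·CBA·CBC·CBC·CBA·BAB·CBA·BAB·CBA·CBC·CBA·CBC·CBC·CBA·BAB·CBC·CBA·CBC·CBC·CBA·CBC·CBC·CBA·BAB·CBC·CBA·CBC·CBC·CBA·CBC·CBC·CBA·BAB·CBA·BAB·CBA·CBC·CBA·CBC·CBC·CBA·BAB·CBC·CBA·CBC
    A ↦ BAB
    B ↦ CBA
    C ↦ CBC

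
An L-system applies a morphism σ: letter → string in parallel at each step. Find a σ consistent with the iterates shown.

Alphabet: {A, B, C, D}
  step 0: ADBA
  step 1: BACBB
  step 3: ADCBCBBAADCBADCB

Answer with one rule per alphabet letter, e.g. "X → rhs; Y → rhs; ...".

A->B, B->CB, C->AD, D->A

  step 0 ⇒ step 1: ADBA ⇒ B·A·CB·B
    A ↦ B
    B ↦ CB
    D ↦ A
    C ↦ AD  (constrained at step 1)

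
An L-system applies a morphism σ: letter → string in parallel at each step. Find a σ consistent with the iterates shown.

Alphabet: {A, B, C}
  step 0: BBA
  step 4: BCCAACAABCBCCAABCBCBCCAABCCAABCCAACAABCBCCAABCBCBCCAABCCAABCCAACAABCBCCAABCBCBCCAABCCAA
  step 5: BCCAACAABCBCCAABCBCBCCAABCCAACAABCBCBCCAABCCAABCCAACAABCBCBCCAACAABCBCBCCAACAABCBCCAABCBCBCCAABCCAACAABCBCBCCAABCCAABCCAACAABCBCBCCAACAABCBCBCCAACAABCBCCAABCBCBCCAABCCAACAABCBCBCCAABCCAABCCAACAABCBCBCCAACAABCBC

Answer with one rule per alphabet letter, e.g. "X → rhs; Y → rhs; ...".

A->BC, B->BC, C->CAA

  step 4 ⇒ step 5: BCCAACAABCBCCAABCBCBCCAABCCAABCCAACAABCBCCAABCBCBCCAABCCAABCCAACAABCBCCAABCBCBCCAABCCAA ⇒ BC·CAA·CAA·BC·BC·CAA·BC·BC·BC·CAA·BC·CAA·CAA·BC·BC·BC·CAA·BC·CAA·BC·CAA·CAA·BC·BC·BC·CAA·CAA·BC·BC·BC·CAA·CAA·BC·BC·CAA·BC·BC·BC·CAA·BC·CAA·CAA·BC·BC·BC·CAA·BC·CAA·BC·CAA·CAA·BC·BC·BC·CAA·CAA·BC·BC·BC·CAA·CAA·BC·BC·CAA·BC·BC·BC·CAA·BC·CAA·CAA·BC·BC·BC·CAA·BC·CAA·BC·CAA·CAA·BC·BC·BC·CAA·CAA·BC·BC
    A ↦ BC
    B ↦ BC
    C ↦ CAA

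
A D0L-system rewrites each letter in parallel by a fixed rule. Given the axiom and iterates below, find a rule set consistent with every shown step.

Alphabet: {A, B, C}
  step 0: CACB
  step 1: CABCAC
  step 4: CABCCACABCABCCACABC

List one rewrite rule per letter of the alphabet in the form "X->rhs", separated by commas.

A->B, B->C, C->CA

  step 0 ⇒ step 1: CACB ⇒ CA·B·CA·C
    A ↦ B
    B ↦ C
    C ↦ CA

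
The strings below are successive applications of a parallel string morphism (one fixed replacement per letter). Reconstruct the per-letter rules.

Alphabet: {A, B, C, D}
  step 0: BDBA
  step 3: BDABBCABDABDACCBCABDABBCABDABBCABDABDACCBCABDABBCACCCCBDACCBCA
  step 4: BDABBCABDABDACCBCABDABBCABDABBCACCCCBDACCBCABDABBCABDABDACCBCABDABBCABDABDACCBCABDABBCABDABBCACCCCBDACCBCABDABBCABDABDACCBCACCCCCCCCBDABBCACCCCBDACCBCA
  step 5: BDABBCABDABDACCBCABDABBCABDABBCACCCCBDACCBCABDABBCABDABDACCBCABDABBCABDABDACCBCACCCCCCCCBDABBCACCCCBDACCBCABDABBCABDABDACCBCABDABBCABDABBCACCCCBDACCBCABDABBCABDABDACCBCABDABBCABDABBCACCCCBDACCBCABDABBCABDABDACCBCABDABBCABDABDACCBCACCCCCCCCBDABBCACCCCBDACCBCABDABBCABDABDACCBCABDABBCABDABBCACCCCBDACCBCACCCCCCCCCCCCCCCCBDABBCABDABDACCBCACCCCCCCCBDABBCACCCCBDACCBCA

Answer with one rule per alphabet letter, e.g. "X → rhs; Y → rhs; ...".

A->BCA, B->BDA, C->CC, D->B

  step 4 ⇒ step 5: BDABBCABDABDACCBCABDABBCABDABBCACCCCBDACCBCABDABBCABDABDACCBCABDABBCABDABDACCBCABDABBCABDABBCACCCCBDACCBCABDABBCABDABDACCBCACCCCCCCCBDABBCACCCCBDACCBCA ⇒ BDA·B·BCA·BDA·BDA·CC·BCA·BDA·B·BCA·BDA·B·BCA·CC·CC·BDA·CC·BCA·BDA·B·BCA·BDA·BDA·CC·BCA·BDA·B·BCA·BDA·BDA·CC·BCA·CC·CC·CC·CC·BDA·B·BCA·CC·CC·BDA·CC·BCA·BDA·B·BCA·BDA·BDA·CC·BCA·BDA·B·BCA·BDA·B·BCA·CC·CC·BDA·CC·BCA·BDA·B·BCA·BDA·BDA·CC·BCA·BDA·B·BCA·BDA·B·BCA·CC·CC·BDA·CC·BCA·BDA·B·BCA·BDA·BDA·CC·BCA·BDA·B·BCA·BDA·BDA·CC·BCA·CC·CC·CC·CC·BDA·B·BCA·CC·CC·BDA·CC·BCA·BDA·B·BCA·BDA·BDA·CC·BCA·BDA·B·BCA·BDA·B·BCA·CC·CC·BDA·CC·BCA·CC·CC·CC·CC·CC·CC·CC·CC·BDA·B·BCA·BDA·BDA·CC·BCA·CC·CC·CC·CC·BDA·B·BCA·CC·CC·BDA·CC·BCA
    A ↦ BCA
    B ↦ BDA
    C ↦ CC
    D ↦ B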